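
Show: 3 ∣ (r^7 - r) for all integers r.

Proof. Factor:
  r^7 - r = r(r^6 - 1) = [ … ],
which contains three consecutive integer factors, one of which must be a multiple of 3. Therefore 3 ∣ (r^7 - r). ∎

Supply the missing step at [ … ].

r^6 - 1 = (r^2 - 1)(r^4 + r^2 + 1), and r^2 - 1 = (r-1)(r+1).
So r(r^6 - 1) = (r - 1)r(r + 1)(r^4 + r^2 + 1).

(r - 1)r(r + 1)(r^4 + r^2 + 1)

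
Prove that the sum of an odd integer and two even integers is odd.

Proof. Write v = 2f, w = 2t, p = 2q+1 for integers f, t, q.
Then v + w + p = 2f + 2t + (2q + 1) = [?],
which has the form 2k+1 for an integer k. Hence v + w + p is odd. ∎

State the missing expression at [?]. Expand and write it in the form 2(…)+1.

2(f + q + t) + 1

Expanding: 2f + 2t + (2q + 1) = 2f + 2q + 2t + 1.
Every term except the constant is even, so this is 2(f + q + t) + 1,
and f + q + t ∈ ℤ gives the required form.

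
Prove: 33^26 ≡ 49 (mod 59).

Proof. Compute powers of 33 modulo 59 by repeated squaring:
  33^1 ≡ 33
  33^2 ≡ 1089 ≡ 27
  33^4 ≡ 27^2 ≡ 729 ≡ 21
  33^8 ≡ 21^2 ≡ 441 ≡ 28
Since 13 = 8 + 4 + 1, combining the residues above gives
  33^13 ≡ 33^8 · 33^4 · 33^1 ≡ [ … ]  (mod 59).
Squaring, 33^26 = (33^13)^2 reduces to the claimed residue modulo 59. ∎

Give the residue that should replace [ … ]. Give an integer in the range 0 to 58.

52

33^8 · 33^4 · 33^1 ≡ 28 · 21 · 33 = 19404.
19404 mod 59 = 52, so 33^13 ≡ 52 (mod 59).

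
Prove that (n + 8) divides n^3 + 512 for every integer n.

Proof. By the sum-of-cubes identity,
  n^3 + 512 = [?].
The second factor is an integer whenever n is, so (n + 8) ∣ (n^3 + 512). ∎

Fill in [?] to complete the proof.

(n + 8)(n^2 - 8n + 64)

a^3 + b^3 = (a + b)(a^2 - ab + b^2). With a = n, b = 8:
n^3 + 512 = (n + 8)(n^2 - 8n + 64).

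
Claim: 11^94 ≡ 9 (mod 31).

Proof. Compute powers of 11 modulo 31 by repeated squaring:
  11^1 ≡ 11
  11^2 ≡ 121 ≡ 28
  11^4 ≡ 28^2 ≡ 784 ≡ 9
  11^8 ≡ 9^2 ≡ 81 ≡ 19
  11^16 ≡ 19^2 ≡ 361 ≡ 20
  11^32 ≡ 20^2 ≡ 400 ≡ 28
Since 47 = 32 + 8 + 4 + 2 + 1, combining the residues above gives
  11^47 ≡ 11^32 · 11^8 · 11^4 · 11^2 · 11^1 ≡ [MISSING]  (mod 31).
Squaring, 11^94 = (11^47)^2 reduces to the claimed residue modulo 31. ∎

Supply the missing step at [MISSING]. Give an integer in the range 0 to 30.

11^32 · 11^8 · 11^4 · 11^2 · 11^1 ≡ 28 · 19 · 9 · 28 · 11 = 1474704.
1474704 mod 31 = 3, so 11^47 ≡ 3 (mod 31).

3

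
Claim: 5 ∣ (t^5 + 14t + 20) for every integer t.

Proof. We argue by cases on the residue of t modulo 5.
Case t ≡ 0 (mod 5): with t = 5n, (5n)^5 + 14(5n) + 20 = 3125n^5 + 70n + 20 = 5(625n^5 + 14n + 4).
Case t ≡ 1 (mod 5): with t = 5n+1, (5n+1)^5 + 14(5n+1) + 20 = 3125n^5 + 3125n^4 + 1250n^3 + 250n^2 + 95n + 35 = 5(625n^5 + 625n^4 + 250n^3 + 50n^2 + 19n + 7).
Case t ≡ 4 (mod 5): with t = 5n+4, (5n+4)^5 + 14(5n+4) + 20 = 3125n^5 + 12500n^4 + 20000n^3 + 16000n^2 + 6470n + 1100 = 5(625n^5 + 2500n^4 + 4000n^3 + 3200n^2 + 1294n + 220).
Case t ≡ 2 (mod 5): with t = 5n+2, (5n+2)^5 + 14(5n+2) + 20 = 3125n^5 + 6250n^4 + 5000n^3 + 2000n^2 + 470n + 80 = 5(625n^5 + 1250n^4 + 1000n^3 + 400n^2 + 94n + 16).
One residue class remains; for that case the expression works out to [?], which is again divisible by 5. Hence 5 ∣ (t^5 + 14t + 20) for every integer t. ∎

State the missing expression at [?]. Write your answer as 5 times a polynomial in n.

The residues treated are {0, 1, 4, 2}, so the missing case is t ≡ 3 (mod 5); write t = 5n+3.
Then (5n+3)^5 + 14(5n+3) + 20 = 3125n^5 + 9375n^4 + 11250n^3 + 6750n^2 + 2095n + 305 = 5(625n^5 + 1875n^4 + 2250n^3 + 1350n^2 + 419n + 61).

5(625n^5 + 1875n^4 + 2250n^3 + 1350n^2 + 419n + 61)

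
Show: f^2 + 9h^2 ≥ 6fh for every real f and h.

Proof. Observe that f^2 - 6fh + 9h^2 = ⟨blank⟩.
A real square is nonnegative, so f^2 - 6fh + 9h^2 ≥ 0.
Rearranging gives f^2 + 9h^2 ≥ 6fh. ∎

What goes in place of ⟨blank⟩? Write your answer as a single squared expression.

f^2 - 6fh + 9h^2 is a perfect-square trinomial: the outer terms are (f)^2 and (3h)^2, and the cross term is -2·f·3h.
So f^2 - 6fh + 9h^2 = (f - 3h)^2 ≥ 0.

(f - 3h)^2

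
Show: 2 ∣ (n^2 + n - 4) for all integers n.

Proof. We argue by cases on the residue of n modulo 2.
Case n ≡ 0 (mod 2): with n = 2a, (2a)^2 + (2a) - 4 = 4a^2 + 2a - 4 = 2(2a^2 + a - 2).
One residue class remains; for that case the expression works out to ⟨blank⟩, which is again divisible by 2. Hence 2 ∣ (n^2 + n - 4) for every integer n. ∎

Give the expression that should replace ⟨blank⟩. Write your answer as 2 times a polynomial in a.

2(2a^2 + 3a - 1)

Only n ≡ 1 (mod 2) is unaccounted for. Put n = 2a+1:
(2a+1)^2 + (2a+1) - 4 expands to 4a^2 + 6a - 2,
and factoring out 2 leaves 2(2a^2 + 3a - 1).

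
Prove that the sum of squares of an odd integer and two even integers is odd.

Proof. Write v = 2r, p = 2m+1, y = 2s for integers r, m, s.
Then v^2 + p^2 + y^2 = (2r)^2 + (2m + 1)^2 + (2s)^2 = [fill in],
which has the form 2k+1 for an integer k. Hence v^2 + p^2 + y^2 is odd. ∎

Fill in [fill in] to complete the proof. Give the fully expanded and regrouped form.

(2r)^2 + (2m + 1)^2 + (2s)^2 = 4m^2 + 4m + 4r^2 + 4s^2 + 1
= 2(2m^2 + 2m + 2r^2 + 2s^2) + 1.
Since 2m^2 + 2m + 2r^2 + 2s^2 is an integer, the sum of squares is of the form 2k+1 for an integer k.

2(2m^2 + 2m + 2r^2 + 2s^2) + 1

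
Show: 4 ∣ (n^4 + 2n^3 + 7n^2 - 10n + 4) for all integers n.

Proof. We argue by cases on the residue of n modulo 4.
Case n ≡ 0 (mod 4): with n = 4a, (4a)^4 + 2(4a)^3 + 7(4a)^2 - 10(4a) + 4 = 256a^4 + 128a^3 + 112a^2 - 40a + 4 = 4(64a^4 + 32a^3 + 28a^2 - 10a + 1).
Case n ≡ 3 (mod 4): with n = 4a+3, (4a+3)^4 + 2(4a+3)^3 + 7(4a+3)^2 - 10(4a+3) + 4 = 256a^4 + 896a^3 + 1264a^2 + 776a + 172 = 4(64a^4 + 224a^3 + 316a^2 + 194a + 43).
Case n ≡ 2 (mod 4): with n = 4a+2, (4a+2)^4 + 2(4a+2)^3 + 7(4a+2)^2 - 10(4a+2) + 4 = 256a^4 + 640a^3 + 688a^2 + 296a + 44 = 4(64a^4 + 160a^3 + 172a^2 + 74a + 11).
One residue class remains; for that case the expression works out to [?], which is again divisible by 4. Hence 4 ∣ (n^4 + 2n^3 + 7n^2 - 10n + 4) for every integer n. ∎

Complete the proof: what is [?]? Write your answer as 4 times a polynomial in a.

4(64a^4 + 96a^3 + 76a^2 + 14a + 1)

Only n ≡ 1 (mod 4) is unaccounted for. Put n = 4a+1:
(4a+1)^4 + 2(4a+1)^3 + 7(4a+1)^2 - 10(4a+1) + 4 expands to 256a^4 + 384a^3 + 304a^2 + 56a + 4,
and factoring out 4 leaves 4(64a^4 + 96a^3 + 76a^2 + 14a + 1).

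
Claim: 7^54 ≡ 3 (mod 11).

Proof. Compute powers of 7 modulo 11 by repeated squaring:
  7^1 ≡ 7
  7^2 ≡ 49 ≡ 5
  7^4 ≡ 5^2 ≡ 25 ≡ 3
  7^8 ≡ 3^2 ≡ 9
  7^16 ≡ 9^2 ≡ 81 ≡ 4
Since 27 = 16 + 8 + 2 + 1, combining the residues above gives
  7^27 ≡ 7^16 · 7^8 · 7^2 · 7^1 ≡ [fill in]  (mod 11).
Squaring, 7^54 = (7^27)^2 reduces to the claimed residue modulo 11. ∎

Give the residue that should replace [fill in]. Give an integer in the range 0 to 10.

6

7^16 · 7^8 · 7^2 · 7^1 ≡ 4 · 9 · 5 · 7 = 1260.
1260 mod 11 = 6, so 7^27 ≡ 6 (mod 11).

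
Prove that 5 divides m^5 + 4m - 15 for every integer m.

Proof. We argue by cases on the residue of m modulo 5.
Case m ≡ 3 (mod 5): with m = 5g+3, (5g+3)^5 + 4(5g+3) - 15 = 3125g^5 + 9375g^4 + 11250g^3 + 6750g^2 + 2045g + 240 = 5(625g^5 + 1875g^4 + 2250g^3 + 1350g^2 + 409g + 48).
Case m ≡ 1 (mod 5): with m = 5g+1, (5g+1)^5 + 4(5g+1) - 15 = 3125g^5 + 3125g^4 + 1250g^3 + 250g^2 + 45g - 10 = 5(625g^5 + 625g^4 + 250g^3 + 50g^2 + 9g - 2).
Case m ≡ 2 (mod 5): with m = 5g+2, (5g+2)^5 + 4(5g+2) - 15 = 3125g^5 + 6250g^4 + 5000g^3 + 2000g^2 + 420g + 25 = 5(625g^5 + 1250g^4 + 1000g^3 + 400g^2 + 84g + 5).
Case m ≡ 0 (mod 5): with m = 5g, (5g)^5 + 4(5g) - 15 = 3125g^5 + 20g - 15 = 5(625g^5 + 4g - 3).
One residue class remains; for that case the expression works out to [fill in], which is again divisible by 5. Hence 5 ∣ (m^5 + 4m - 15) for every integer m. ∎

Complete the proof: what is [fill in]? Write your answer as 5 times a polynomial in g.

Only m ≡ 4 (mod 5) is unaccounted for. Put m = 5g+4:
(5g+4)^5 + 4(5g+4) - 15 expands to 3125g^5 + 12500g^4 + 20000g^3 + 16000g^2 + 6420g + 1025,
and factoring out 5 leaves 5(625g^5 + 2500g^4 + 4000g^3 + 3200g^2 + 1284g + 205).

5(625g^5 + 2500g^4 + 4000g^3 + 3200g^2 + 1284g + 205)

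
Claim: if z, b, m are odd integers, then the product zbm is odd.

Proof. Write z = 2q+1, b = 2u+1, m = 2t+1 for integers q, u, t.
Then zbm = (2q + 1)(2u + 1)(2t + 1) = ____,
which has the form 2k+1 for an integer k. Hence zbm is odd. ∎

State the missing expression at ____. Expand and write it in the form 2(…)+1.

(2q + 1)(2u + 1)(2t + 1) = 8qtu + 4qt + 4qu + 2q + 4tu + 2t + 2u + 1
= 2(4qtu + 2qt + 2qu + q + 2tu + t + u) + 1.
Since 4qtu + 2qt + 2qu + q + 2tu + t + u is an integer, the product is of the form 2k+1 for an integer k.

2(4qtu + 2qt + 2qu + q + 2tu + t + u) + 1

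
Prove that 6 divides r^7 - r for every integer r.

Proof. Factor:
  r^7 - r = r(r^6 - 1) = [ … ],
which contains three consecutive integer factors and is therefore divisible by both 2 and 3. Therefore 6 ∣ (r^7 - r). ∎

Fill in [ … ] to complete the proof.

r^6 - 1 = (r^2 - 1)(r^4 + r^2 + 1), and r^2 - 1 = (r-1)(r+1).
So r(r^6 - 1) = (r - 1)r(r + 1)(r^4 + r^2 + 1).

(r - 1)r(r + 1)(r^4 + r^2 + 1)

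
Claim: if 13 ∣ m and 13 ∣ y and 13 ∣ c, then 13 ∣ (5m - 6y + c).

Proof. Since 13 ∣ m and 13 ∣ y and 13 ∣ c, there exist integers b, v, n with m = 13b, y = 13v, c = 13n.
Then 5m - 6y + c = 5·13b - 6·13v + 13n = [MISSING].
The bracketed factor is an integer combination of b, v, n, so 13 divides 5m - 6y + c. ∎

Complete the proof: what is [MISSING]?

Each term has a factor of 13: 5·13b - 6·13v + 13n = 13·(5b + n - 6v).
Since 5b + n - 6v is an integer, 13 ∣ (5m - 6y + c).

13(5b + n - 6v)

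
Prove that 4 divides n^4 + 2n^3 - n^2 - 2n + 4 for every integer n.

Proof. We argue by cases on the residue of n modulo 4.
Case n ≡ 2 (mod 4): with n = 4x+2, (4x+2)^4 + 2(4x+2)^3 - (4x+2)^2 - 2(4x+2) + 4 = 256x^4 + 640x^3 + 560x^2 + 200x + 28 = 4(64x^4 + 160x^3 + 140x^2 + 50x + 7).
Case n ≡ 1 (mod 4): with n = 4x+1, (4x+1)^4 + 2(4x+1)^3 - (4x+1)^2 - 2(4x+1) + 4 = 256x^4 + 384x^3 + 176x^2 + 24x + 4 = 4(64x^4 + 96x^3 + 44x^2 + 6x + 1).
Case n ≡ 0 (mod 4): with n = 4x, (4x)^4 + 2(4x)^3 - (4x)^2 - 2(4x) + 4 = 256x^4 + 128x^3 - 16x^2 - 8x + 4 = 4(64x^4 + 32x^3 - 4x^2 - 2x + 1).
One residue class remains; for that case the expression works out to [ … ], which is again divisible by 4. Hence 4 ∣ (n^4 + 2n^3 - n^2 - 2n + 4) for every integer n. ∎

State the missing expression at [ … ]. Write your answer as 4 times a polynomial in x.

Only n ≡ 3 (mod 4) is unaccounted for. Put n = 4x+3:
(4x+3)^4 + 2(4x+3)^3 - (4x+3)^2 - 2(4x+3) + 4 expands to 256x^4 + 896x^3 + 1136x^2 + 616x + 124,
and factoring out 4 leaves 4(64x^4 + 224x^3 + 284x^2 + 154x + 31).

4(64x^4 + 224x^3 + 284x^2 + 154x + 31)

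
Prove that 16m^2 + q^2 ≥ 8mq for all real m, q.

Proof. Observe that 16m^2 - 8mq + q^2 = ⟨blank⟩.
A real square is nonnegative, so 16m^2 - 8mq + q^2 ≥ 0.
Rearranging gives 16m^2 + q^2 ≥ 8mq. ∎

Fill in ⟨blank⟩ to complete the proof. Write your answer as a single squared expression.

(4m - q)^2

The leading and trailing coefficients are 4^2 and 1^2, and 8 = 2·4·1, so the trinomial is (4m - q)^2.
Hence 16m^2 - 8mq + q^2 ≥ 0.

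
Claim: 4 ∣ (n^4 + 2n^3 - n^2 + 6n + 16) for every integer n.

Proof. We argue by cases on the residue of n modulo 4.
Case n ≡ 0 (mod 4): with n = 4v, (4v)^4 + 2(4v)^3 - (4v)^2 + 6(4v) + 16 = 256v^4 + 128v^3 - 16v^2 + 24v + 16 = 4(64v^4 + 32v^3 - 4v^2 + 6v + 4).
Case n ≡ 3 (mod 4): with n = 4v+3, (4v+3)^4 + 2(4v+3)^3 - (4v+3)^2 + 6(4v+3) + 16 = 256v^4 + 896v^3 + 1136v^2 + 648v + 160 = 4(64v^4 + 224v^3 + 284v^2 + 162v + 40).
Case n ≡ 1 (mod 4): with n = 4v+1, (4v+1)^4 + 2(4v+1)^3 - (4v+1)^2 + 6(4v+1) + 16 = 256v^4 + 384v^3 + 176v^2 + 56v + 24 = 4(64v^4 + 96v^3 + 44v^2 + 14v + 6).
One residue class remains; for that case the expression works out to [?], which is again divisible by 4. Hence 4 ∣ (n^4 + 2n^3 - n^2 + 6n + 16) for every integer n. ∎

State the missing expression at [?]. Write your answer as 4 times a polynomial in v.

Only n ≡ 2 (mod 4) is unaccounted for. Put n = 4v+2:
(4v+2)^4 + 2(4v+2)^3 - (4v+2)^2 + 6(4v+2) + 16 expands to 256v^4 + 640v^3 + 560v^2 + 232v + 56,
and factoring out 4 leaves 4(64v^4 + 160v^3 + 140v^2 + 58v + 14).

4(64v^4 + 160v^3 + 140v^2 + 58v + 14)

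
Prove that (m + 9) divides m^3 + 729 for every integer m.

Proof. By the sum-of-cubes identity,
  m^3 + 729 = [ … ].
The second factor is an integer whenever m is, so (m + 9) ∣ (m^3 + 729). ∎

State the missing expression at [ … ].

Polynomial division of m^3 + 729 by m + 9 leaves remainder 0 and quotient m^2 - 9m + 81.
Hence m^3 + 729 = (m + 9)(m^2 - 9m + 81).

(m + 9)(m^2 - 9m + 81)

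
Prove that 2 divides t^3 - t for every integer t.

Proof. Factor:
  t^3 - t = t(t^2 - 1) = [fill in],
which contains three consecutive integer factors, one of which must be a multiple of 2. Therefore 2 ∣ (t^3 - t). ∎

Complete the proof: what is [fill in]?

(t - 1)t(t + 1)

t(t^2 - 1) = t(t - 1)(t + 1) = (t - 1)t(t + 1).
These three factors are consecutive integers, so their product is divisible by 2.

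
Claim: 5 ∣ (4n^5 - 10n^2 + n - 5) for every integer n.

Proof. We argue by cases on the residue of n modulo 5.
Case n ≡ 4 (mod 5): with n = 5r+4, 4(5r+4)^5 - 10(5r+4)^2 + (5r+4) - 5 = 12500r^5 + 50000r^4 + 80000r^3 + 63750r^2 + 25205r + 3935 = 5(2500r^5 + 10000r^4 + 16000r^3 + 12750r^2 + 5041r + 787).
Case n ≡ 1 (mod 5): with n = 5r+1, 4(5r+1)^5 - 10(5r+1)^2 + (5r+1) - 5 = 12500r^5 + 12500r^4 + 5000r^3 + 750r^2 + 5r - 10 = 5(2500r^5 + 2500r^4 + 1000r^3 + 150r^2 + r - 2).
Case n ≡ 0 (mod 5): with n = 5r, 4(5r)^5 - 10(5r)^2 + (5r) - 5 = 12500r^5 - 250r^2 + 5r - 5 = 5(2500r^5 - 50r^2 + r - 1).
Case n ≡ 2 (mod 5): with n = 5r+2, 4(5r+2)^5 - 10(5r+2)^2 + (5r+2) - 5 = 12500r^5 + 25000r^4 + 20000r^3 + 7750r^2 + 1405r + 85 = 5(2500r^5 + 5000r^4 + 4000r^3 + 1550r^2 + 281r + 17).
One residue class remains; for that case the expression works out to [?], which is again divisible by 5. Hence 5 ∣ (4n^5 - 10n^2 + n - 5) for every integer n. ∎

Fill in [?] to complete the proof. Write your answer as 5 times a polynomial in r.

5(2500r^5 + 7500r^4 + 9000r^3 + 5350r^2 + 1561r + 176)

The residues treated are {4, 1, 0, 2}, so the missing case is n ≡ 3 (mod 5); write n = 5r+3.
Then 4(5r+3)^5 - 10(5r+3)^2 + (5r+3) - 5 = 12500r^5 + 37500r^4 + 45000r^3 + 26750r^2 + 7805r + 880 = 5(2500r^5 + 7500r^4 + 9000r^3 + 5350r^2 + 1561r + 176).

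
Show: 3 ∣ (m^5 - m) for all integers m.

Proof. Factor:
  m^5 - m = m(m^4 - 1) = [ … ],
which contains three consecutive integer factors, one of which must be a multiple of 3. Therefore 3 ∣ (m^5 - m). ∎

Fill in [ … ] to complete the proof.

m^4 - 1 = (m^2 - 1)(m^2 + 1), and m^2 - 1 = (m-1)(m+1).
So m(m^4 - 1) = (m - 1)m(m + 1)(m^2 + 1).

(m - 1)m(m + 1)(m^2 + 1)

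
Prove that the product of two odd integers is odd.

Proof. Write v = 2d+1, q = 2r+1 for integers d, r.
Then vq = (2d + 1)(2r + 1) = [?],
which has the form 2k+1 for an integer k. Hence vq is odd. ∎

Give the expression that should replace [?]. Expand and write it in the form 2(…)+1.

Expanding: (2d + 1)(2r + 1) = 4dr + 2d + 2r + 1.
Every term except the constant is even, so this is 2(2dr + d + r) + 1,
and 2dr + d + r ∈ ℤ gives the required form.

2(2dr + d + r) + 1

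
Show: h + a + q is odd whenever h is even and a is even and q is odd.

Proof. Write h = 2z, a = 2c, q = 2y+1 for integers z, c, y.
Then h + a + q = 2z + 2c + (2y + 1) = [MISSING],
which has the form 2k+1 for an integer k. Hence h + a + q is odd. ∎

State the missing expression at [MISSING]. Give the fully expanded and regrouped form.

2(c + y + z) + 1

2z + 2c + (2y + 1) = 2c + 2y + 2z + 1
= 2(c + y + z) + 1.
Since c + y + z is an integer, the sum is of the form 2k+1 for an integer k.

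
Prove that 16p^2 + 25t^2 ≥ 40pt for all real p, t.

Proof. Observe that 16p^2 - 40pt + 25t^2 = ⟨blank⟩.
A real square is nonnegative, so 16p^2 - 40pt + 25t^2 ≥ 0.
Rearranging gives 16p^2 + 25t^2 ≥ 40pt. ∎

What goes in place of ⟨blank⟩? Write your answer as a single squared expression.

16p^2 - 40pt + 25t^2 is a perfect-square trinomial: the outer terms are (4p)^2 and (5t)^2, and the cross term is -2·4p·5t.
So 16p^2 - 40pt + 25t^2 = (4p - 5t)^2 ≥ 0.

(4p - 5t)^2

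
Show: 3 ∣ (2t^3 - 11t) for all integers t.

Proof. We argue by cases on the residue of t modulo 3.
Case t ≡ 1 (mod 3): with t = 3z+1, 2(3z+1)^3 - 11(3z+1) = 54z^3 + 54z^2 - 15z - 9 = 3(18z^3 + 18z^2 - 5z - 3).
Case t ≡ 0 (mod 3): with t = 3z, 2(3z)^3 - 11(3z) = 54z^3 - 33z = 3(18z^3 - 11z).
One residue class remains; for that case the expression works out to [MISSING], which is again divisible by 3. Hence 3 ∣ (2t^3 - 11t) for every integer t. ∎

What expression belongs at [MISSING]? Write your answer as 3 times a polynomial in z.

The residues treated are {1, 0}, so the missing case is t ≡ 2 (mod 3); write t = 3z+2.
Then 2(3z+2)^3 - 11(3z+2) = 54z^3 + 108z^2 + 39z - 6 = 3(18z^3 + 36z^2 + 13z - 2).

3(18z^3 + 36z^2 + 13z - 2)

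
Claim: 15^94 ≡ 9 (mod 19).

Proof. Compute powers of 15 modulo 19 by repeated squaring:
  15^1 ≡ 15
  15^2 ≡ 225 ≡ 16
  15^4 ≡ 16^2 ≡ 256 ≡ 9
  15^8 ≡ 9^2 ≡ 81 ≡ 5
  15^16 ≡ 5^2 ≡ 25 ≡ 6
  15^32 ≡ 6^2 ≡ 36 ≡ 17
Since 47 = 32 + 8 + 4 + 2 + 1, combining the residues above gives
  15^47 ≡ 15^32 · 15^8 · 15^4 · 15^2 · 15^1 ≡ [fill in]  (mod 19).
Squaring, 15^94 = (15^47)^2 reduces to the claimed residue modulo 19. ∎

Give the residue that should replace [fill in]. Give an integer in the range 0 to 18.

Multiply the listed residues: 17 · 5 · 9 · 16 · 15 = 85 → 765 → 12240 → 183600.
Reducing modulo 19: 183600 = 9663·19 + 3, so 15^47 ≡ 3.

3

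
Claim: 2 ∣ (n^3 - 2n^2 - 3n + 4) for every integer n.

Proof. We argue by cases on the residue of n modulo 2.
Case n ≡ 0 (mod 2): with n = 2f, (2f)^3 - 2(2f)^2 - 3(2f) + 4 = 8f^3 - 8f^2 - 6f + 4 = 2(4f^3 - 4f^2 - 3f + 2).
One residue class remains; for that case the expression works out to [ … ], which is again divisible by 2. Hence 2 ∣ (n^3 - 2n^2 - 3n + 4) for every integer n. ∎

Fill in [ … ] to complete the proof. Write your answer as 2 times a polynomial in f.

Only n ≡ 1 (mod 2) is unaccounted for. Put n = 2f+1:
(2f+1)^3 - 2(2f+1)^2 - 3(2f+1) + 4 expands to 8f^3 + 4f^2 - 8f,
and factoring out 2 leaves 2(4f^3 + 2f^2 - 4f).

2(4f^3 + 2f^2 - 4f)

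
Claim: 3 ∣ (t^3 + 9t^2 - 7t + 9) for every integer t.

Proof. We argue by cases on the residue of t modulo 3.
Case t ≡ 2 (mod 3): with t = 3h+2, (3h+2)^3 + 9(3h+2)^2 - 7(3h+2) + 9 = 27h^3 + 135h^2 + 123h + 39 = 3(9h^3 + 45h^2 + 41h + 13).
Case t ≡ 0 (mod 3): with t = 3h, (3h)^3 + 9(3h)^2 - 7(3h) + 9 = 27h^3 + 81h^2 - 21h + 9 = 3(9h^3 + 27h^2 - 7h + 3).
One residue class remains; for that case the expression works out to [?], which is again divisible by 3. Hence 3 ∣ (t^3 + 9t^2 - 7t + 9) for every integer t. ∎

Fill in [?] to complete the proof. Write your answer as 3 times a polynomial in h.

The residues treated are {2, 0}, so the missing case is t ≡ 1 (mod 3); write t = 3h+1.
Then (3h+1)^3 + 9(3h+1)^2 - 7(3h+1) + 9 = 27h^3 + 108h^2 + 42h + 12 = 3(9h^3 + 36h^2 + 14h + 4).

3(9h^3 + 36h^2 + 14h + 4)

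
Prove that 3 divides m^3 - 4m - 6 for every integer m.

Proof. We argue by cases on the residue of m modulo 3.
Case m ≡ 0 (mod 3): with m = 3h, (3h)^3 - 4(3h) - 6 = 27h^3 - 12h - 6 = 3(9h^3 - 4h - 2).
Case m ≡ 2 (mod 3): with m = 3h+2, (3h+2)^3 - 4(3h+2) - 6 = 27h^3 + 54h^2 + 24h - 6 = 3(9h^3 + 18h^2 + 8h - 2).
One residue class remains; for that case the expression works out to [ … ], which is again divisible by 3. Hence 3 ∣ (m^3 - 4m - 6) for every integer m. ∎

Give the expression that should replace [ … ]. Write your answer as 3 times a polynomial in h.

3(9h^3 + 9h^2 - h - 3)

Only m ≡ 1 (mod 3) is unaccounted for. Put m = 3h+1:
(3h+1)^3 - 4(3h+1) - 6 expands to 27h^3 + 27h^2 - 3h - 9,
and factoring out 3 leaves 3(9h^3 + 9h^2 - h - 3).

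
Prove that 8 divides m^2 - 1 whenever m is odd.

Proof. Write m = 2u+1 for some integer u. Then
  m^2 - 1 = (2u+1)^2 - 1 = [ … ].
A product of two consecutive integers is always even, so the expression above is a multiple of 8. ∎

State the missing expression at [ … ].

4u(u + 1)

(2u+1)^2 - 1 = 4u^2 + 4u + 1 - 1 = 4u^2 + 4u = 4u(u+1).
Since u and u+1 are consecutive, u(u+1) is even, and 4·(even) is a multiple of 8.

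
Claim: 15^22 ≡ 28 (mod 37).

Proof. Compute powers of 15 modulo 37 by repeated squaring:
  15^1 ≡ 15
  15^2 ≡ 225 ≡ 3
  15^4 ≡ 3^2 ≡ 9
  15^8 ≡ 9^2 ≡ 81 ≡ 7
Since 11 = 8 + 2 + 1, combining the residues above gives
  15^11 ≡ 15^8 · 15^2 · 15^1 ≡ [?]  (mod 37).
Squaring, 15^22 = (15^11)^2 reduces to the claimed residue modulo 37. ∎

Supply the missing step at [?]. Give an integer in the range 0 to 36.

Multiply the listed residues: 7 · 3 · 15 = 21 → 315.
Reducing modulo 37: 315 = 8·37 + 19, so 15^11 ≡ 19.

19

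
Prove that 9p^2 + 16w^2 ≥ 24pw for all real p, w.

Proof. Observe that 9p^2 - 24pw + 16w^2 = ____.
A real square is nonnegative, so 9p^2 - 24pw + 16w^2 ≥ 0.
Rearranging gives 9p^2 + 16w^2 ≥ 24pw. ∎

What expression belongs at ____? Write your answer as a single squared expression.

9p^2 - 24pw + 16w^2 is a perfect-square trinomial: the outer terms are (3p)^2 and (4w)^2, and the cross term is -2·3p·4w.
So 9p^2 - 24pw + 16w^2 = (3p - 4w)^2 ≥ 0.

(3p - 4w)^2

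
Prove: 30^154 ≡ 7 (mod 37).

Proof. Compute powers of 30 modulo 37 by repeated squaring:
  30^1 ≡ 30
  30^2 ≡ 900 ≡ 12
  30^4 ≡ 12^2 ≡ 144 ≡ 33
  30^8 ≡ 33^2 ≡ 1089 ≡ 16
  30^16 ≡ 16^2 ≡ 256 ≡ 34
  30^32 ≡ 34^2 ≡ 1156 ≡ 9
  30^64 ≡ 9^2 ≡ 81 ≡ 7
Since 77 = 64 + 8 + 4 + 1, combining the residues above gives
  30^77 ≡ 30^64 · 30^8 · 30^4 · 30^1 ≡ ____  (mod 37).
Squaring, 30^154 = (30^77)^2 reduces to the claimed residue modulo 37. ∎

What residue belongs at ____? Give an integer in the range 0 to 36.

Multiply the listed residues: 7 · 16 · 33 · 30 = 112 → 3696 → 110880.
Reducing modulo 37: 110880 = 2996·37 + 28, so 30^77 ≡ 28.

28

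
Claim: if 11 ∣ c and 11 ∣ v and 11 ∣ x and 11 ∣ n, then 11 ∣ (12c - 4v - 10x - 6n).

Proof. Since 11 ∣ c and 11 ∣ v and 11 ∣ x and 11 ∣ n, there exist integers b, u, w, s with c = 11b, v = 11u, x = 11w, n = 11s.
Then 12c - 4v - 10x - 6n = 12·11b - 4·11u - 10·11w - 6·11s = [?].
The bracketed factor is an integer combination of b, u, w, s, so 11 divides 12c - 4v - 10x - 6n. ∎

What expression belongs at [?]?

Each term has a factor of 11: 12·11b - 4·11u - 10·11w - 6·11s = 11·(12b - 6s - 4u - 10w).
Since 12b - 6s - 4u - 10w is an integer, 11 ∣ (12c - 4v - 10x - 6n).

11(12b - 6s - 4u - 10w)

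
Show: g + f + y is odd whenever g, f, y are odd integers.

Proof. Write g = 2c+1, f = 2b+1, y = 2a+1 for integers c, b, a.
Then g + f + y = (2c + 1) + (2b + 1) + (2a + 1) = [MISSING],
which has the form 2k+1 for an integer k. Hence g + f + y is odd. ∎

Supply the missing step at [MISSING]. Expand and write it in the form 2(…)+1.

Expanding: (2c + 1) + (2b + 1) + (2a + 1) = 2a + 2b + 2c + 3.
Every term except the constant is even, so this is 2(a + b + c + 1) + 1,
and a + b + c + 1 ∈ ℤ gives the required form.

2(a + b + c + 1) + 1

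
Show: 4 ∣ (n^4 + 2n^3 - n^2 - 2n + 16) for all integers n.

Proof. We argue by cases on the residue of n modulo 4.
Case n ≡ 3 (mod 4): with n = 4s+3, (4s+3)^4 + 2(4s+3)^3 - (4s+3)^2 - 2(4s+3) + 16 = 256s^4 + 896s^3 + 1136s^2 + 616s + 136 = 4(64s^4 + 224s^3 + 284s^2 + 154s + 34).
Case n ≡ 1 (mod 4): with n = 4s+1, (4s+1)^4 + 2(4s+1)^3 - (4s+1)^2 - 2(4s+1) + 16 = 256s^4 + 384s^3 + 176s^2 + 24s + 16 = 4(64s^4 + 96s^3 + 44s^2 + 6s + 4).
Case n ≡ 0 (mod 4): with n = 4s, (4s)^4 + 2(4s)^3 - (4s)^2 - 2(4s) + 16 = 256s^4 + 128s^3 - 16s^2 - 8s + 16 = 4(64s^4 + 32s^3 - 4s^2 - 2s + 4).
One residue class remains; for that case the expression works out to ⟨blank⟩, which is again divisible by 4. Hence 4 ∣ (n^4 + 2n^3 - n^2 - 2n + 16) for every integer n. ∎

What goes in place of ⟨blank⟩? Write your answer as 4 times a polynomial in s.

4(64s^4 + 160s^3 + 140s^2 + 50s + 10)

The residues treated are {3, 1, 0}, so the missing case is n ≡ 2 (mod 4); write n = 4s+2.
Then (4s+2)^4 + 2(4s+2)^3 - (4s+2)^2 - 2(4s+2) + 16 = 256s^4 + 640s^3 + 560s^2 + 200s + 40 = 4(64s^4 + 160s^3 + 140s^2 + 50s + 10).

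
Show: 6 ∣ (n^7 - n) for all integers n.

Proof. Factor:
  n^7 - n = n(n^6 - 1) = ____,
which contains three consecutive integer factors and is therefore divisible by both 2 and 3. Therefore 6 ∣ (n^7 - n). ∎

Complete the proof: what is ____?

n^6 - 1 = (n^2 - 1)(n^4 + n^2 + 1), and n^2 - 1 = (n-1)(n+1).
So n(n^6 - 1) = (n - 1)n(n + 1)(n^4 + n^2 + 1).

(n - 1)n(n + 1)(n^4 + n^2 + 1)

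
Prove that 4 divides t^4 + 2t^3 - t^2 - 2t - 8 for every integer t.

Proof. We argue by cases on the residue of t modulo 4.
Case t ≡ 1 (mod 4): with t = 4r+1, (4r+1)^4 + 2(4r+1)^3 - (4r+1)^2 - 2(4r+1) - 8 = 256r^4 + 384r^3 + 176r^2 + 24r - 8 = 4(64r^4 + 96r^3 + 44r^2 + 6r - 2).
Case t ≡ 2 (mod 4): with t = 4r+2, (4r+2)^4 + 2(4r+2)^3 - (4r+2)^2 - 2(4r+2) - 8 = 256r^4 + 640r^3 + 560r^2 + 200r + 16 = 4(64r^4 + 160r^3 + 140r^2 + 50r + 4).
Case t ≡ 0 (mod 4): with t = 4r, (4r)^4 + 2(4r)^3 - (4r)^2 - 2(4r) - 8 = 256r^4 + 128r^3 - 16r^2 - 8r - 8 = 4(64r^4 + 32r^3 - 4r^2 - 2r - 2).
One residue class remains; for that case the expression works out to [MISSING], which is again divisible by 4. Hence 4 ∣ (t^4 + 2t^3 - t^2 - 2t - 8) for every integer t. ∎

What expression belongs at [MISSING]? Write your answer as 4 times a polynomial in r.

Only t ≡ 3 (mod 4) is unaccounted for. Put t = 4r+3:
(4r+3)^4 + 2(4r+3)^3 - (4r+3)^2 - 2(4r+3) - 8 expands to 256r^4 + 896r^3 + 1136r^2 + 616r + 112,
and factoring out 4 leaves 4(64r^4 + 224r^3 + 284r^2 + 154r + 28).

4(64r^4 + 224r^3 + 284r^2 + 154r + 28)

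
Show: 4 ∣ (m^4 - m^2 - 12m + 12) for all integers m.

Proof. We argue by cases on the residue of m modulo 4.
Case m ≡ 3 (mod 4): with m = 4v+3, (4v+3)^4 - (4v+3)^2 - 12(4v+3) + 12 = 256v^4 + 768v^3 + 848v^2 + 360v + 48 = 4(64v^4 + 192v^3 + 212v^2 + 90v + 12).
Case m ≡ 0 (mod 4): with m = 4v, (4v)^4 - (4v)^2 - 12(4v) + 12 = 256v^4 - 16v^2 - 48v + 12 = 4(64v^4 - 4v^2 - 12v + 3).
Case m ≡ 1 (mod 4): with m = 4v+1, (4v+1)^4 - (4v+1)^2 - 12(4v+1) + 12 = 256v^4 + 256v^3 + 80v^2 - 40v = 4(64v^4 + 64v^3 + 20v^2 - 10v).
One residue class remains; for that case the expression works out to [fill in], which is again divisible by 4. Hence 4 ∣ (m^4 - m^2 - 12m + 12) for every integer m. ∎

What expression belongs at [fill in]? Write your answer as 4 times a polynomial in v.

4(64v^4 + 128v^3 + 92v^2 + 16v)

The residues treated are {3, 0, 1}, so the missing case is m ≡ 2 (mod 4); write m = 4v+2.
Then (4v+2)^4 - (4v+2)^2 - 12(4v+2) + 12 = 256v^4 + 512v^3 + 368v^2 + 64v = 4(64v^4 + 128v^3 + 92v^2 + 16v).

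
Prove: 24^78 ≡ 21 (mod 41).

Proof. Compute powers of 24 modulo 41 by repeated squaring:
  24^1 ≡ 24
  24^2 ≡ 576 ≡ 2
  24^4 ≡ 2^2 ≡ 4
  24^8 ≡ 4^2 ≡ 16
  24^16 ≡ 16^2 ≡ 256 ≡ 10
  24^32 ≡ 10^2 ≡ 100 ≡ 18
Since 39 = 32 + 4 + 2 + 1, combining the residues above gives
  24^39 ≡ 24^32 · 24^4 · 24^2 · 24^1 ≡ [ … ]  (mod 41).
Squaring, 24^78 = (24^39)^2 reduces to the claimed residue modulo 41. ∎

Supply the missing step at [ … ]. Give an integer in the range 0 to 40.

12

Multiply the listed residues: 18 · 4 · 2 · 24 = 72 → 144 → 3456.
Reducing modulo 41: 3456 = 84·41 + 12, so 24^39 ≡ 12.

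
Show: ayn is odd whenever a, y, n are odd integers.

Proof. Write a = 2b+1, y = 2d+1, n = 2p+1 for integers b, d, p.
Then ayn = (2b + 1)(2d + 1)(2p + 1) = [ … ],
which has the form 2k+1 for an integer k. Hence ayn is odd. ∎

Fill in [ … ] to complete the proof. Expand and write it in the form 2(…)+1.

2(4bdp + 2bd + 2bp + b + 2dp + d + p) + 1

Expanding: (2b + 1)(2d + 1)(2p + 1) = 8bdp + 4bd + 4bp + 2b + 4dp + 2d + 2p + 1.
Every term except the constant is even, so this is 2(4bdp + 2bd + 2bp + b + 2dp + d + p) + 1,
and 4bdp + 2bd + 2bp + b + 2dp + d + p ∈ ℤ gives the required form.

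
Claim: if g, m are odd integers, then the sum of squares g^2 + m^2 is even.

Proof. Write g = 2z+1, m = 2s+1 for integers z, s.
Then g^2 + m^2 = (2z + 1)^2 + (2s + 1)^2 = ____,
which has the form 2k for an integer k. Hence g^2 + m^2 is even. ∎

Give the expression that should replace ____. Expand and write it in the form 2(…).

2(2s^2 + 2s + 2z^2 + 2z + 1)

Expanding: (2z + 1)^2 + (2s + 1)^2 = 4s^2 + 4s + 4z^2 + 4z + 2.
Every term is even; pulling out the factor of 2 gives 2(2s^2 + 2s + 2z^2 + 2z + 1).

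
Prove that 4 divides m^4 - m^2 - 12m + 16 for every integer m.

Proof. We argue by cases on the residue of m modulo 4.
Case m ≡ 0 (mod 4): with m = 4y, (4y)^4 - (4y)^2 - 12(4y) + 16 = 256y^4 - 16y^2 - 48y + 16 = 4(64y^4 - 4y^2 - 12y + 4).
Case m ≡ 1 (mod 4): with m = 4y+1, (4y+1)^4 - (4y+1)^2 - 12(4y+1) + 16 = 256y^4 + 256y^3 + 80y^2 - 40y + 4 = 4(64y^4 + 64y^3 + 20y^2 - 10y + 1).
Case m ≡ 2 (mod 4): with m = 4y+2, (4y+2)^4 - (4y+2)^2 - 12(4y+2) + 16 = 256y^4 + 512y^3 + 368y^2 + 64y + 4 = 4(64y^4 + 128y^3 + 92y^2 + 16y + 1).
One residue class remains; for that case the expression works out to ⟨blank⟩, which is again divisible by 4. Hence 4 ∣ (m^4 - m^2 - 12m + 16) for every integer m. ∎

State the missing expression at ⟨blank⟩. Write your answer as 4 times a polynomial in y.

The residues treated are {0, 1, 2}, so the missing case is m ≡ 3 (mod 4); write m = 4y+3.
Then (4y+3)^4 - (4y+3)^2 - 12(4y+3) + 16 = 256y^4 + 768y^3 + 848y^2 + 360y + 52 = 4(64y^4 + 192y^3 + 212y^2 + 90y + 13).

4(64y^4 + 192y^3 + 212y^2 + 90y + 13)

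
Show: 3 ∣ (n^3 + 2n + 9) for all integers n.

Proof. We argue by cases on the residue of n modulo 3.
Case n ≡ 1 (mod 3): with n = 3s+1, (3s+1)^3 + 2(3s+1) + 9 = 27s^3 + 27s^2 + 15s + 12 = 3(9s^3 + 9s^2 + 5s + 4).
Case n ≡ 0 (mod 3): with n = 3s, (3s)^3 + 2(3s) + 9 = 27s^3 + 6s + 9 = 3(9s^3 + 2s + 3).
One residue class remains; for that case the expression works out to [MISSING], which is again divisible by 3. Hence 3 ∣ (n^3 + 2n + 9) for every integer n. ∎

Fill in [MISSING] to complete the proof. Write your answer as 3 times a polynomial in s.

The residues treated are {1, 0}, so the missing case is n ≡ 2 (mod 3); write n = 3s+2.
Then (3s+2)^3 + 2(3s+2) + 9 = 27s^3 + 54s^2 + 42s + 21 = 3(9s^3 + 18s^2 + 14s + 7).

3(9s^3 + 18s^2 + 14s + 7)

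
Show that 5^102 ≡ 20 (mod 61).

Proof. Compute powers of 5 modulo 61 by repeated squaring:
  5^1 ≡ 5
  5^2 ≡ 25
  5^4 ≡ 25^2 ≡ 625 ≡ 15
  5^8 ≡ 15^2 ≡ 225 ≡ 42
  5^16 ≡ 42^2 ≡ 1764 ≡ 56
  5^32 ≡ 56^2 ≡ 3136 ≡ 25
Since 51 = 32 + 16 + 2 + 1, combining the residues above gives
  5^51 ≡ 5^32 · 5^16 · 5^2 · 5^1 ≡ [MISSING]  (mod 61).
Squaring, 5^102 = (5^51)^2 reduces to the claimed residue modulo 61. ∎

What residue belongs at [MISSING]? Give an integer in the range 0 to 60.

52

5^32 · 5^16 · 5^2 · 5^1 ≡ 25 · 56 · 25 · 5 = 175000.
175000 mod 61 = 52, so 5^51 ≡ 52 (mod 61).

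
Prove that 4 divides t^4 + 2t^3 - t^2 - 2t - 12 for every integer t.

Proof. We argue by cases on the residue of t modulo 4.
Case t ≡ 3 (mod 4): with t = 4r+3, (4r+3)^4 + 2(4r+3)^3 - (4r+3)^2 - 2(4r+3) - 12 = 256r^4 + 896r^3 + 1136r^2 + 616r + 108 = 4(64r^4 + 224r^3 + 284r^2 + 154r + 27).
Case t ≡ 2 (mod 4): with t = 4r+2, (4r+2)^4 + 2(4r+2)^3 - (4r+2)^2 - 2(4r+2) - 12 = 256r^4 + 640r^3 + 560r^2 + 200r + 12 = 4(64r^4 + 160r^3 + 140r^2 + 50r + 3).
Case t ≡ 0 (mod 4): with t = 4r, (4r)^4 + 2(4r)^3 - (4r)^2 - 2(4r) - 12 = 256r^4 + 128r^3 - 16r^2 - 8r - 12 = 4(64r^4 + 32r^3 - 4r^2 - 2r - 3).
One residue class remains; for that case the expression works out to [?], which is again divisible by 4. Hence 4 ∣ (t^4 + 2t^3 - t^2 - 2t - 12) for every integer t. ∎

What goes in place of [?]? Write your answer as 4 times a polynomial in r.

4(64r^4 + 96r^3 + 44r^2 + 6r - 3)

The residues treated are {3, 2, 0}, so the missing case is t ≡ 1 (mod 4); write t = 4r+1.
Then (4r+1)^4 + 2(4r+1)^3 - (4r+1)^2 - 2(4r+1) - 12 = 256r^4 + 384r^3 + 176r^2 + 24r - 12 = 4(64r^4 + 96r^3 + 44r^2 + 6r - 3).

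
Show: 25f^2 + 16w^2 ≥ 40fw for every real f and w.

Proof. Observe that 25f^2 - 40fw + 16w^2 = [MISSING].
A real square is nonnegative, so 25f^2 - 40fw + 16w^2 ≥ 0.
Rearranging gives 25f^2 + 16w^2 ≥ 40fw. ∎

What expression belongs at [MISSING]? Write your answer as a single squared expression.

The leading and trailing coefficients are 5^2 and 4^2, and 40 = 2·5·4, so the trinomial is (5f - 4w)^2.
Hence 25f^2 - 40fw + 16w^2 ≥ 0.

(5f - 4w)^2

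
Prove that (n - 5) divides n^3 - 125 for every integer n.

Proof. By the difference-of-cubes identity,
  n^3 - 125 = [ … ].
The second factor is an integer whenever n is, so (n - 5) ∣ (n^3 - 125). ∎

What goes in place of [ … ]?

(n - 5)(n^2 + 5n + 25)

a^3 - b^3 = (a - b)(a^2 + ab + b^2). With a = n, b = 5:
n^3 - 125 = (n - 5)(n^2 + 5n + 25).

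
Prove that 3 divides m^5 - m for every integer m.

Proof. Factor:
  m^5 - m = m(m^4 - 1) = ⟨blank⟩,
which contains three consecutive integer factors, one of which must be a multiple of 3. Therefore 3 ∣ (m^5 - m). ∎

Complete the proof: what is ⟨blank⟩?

m^4 - 1 = (m^2 - 1)(m^2 + 1), and m^2 - 1 = (m-1)(m+1).
So m(m^4 - 1) = (m - 1)m(m + 1)(m^2 + 1).

(m - 1)m(m + 1)(m^2 + 1)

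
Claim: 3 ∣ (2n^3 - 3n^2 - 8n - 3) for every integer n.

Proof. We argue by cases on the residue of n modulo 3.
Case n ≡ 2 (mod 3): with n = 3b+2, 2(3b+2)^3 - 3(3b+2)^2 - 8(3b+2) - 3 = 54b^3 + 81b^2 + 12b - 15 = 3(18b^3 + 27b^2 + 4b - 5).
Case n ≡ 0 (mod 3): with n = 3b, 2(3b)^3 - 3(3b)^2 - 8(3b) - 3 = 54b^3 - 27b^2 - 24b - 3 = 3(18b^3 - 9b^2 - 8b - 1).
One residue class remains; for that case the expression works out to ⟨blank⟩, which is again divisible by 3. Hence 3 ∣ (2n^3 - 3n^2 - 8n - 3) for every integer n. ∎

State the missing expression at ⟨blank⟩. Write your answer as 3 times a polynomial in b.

3(18b^3 + 9b^2 - 8b - 4)

Only n ≡ 1 (mod 3) is unaccounted for. Put n = 3b+1:
2(3b+1)^3 - 3(3b+1)^2 - 8(3b+1) - 3 expands to 54b^3 + 27b^2 - 24b - 12,
and factoring out 3 leaves 3(18b^3 + 9b^2 - 8b - 4).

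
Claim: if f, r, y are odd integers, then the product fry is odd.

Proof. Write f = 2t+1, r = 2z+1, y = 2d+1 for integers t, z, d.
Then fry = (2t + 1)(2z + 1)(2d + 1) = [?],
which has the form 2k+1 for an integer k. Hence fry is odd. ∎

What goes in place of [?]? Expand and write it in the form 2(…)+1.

Expanding: (2t + 1)(2z + 1)(2d + 1) = 8dtz + 4dt + 4dz + 2d + 4tz + 2t + 2z + 1.
Every term except the constant is even, so this is 2(4dtz + 2dt + 2dz + d + 2tz + t + z) + 1,
and 4dtz + 2dt + 2dz + d + 2tz + t + z ∈ ℤ gives the required form.

2(4dtz + 2dt + 2dz + d + 2tz + t + z) + 1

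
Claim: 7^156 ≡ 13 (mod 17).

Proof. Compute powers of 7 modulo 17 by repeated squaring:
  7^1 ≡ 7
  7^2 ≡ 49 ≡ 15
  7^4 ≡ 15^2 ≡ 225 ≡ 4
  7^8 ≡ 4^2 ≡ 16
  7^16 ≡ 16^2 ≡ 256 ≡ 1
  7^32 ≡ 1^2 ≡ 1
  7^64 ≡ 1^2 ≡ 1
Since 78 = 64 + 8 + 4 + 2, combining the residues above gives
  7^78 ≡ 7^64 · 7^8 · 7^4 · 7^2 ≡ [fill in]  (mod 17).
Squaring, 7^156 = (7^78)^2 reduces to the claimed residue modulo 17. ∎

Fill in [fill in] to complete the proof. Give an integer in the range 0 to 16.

7^64 · 7^8 · 7^4 · 7^2 ≡ 1 · 16 · 4 · 15 = 960.
960 mod 17 = 8, so 7^78 ≡ 8 (mod 17).

8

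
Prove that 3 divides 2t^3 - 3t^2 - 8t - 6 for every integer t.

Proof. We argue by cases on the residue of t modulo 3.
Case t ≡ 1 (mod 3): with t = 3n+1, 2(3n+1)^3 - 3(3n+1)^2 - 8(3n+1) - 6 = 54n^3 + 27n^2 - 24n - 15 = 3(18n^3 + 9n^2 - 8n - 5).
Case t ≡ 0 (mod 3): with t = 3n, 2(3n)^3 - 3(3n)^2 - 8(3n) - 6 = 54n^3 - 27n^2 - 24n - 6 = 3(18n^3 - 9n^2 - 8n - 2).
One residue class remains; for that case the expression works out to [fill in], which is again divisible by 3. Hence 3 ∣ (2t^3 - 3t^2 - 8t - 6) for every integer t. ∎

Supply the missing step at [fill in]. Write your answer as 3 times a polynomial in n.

3(18n^3 + 27n^2 + 4n - 6)

The residues treated are {1, 0}, so the missing case is t ≡ 2 (mod 3); write t = 3n+2.
Then 2(3n+2)^3 - 3(3n+2)^2 - 8(3n+2) - 6 = 54n^3 + 81n^2 + 12n - 18 = 3(18n^3 + 27n^2 + 4n - 6).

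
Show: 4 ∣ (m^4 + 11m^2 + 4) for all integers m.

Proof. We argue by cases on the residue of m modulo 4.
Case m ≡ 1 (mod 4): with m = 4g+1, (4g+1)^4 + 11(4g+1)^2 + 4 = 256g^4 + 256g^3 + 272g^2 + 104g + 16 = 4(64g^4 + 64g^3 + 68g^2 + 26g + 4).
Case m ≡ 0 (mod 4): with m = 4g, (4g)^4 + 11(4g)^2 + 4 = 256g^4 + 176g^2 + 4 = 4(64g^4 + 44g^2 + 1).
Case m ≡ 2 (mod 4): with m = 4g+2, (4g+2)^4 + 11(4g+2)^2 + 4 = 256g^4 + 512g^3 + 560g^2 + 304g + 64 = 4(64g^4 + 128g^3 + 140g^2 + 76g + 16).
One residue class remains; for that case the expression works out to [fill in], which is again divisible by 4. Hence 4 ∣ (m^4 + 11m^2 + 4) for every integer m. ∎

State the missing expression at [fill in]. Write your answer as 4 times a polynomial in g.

4(64g^4 + 192g^3 + 260g^2 + 174g + 46)

The residues treated are {1, 0, 2}, so the missing case is m ≡ 3 (mod 4); write m = 4g+3.
Then (4g+3)^4 + 11(4g+3)^2 + 4 = 256g^4 + 768g^3 + 1040g^2 + 696g + 184 = 4(64g^4 + 192g^3 + 260g^2 + 174g + 46).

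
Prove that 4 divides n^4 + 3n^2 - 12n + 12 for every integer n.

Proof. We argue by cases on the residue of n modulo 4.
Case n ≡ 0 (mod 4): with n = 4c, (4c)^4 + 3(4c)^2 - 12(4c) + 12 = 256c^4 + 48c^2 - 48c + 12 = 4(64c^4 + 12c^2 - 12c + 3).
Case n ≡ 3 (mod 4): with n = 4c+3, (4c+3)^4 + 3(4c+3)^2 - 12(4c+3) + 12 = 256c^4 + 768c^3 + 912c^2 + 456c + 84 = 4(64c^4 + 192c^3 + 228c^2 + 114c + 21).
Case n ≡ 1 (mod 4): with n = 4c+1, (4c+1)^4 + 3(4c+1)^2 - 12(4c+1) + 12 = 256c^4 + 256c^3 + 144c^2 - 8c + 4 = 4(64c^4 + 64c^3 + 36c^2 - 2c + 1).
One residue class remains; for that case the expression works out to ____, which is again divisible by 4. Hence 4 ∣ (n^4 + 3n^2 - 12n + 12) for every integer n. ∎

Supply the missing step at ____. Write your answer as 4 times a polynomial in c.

4(64c^4 + 128c^3 + 108c^2 + 32c + 4)

The residues treated are {0, 3, 1}, so the missing case is n ≡ 2 (mod 4); write n = 4c+2.
Then (4c+2)^4 + 3(4c+2)^2 - 12(4c+2) + 12 = 256c^4 + 512c^3 + 432c^2 + 128c + 16 = 4(64c^4 + 128c^3 + 108c^2 + 32c + 4).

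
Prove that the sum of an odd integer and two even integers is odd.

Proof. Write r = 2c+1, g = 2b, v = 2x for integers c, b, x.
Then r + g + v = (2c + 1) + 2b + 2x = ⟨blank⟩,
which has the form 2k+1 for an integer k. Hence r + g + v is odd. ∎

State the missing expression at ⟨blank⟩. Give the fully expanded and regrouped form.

Expanding: (2c + 1) + 2b + 2x = 2b + 2c + 2x + 1.
Every term except the constant is even, so this is 2(b + c + x) + 1,
and b + c + x ∈ ℤ gives the required form.

2(b + c + x) + 1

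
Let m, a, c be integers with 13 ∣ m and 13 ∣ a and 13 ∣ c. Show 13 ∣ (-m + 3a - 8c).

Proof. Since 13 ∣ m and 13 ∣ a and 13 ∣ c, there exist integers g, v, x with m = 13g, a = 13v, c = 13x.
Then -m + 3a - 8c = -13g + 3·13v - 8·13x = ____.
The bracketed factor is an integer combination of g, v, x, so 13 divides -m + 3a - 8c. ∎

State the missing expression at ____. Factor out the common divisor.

13(-g + 3v - 8x)

Pull the common 13 out of every term: -13g + 3·13v - 8·13x = 13(-g + 3v - 8x).
-g + 3v - 8x is an integer, which exhibits the divisibility.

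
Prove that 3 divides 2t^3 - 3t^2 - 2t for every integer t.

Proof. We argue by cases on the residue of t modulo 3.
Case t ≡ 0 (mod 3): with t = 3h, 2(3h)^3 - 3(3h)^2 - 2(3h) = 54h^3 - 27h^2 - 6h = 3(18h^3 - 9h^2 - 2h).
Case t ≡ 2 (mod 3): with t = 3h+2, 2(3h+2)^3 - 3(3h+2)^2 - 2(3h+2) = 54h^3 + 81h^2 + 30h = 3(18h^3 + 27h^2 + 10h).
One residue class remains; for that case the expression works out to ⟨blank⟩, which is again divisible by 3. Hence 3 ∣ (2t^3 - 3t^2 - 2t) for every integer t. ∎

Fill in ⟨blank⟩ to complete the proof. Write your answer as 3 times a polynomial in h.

3(18h^3 + 9h^2 - 2h - 1)

The residues treated are {0, 2}, so the missing case is t ≡ 1 (mod 3); write t = 3h+1.
Then 2(3h+1)^3 - 3(3h+1)^2 - 2(3h+1) = 54h^3 + 27h^2 - 6h - 3 = 3(18h^3 + 9h^2 - 2h - 1).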